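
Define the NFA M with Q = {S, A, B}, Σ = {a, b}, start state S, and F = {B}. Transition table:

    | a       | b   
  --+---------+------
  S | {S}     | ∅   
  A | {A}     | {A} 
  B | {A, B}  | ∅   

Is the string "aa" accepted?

No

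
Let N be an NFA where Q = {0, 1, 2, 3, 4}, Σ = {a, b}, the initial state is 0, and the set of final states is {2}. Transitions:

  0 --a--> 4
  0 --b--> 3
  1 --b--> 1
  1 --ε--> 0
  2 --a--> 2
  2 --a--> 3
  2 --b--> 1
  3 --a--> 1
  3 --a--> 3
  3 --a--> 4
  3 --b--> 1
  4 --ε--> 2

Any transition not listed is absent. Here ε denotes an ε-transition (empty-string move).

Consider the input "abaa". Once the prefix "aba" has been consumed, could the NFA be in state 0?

Start in {0}.
Read 'a': {0} → {2, 4}.
Read 'b': {2, 4} → {0, 1}.
Read 'a': {0, 1} → {2, 4}.
State 0 is not in {2, 4}.

No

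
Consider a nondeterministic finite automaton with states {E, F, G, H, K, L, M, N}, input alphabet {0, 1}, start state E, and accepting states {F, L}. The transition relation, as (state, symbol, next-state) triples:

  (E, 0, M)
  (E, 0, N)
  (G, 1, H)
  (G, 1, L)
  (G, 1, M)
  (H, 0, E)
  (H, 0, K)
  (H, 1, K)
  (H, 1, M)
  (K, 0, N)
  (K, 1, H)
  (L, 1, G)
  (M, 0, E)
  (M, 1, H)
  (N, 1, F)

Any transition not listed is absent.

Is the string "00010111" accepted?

Start in {E}.
Read '0': {E} → {M, N}.
Read '0': {M, N} → {E}.
Read '0': {E} → {M, N}.
Read '1': {M, N} → {F, H}.
Read '0': {F, H} → {E, K}.
Read '1': {E, K} → {H}.
Read '1': {H} → {K, M}.
Read '1': {K, M} → {H}.
The final set {H} contains no accepting state.

No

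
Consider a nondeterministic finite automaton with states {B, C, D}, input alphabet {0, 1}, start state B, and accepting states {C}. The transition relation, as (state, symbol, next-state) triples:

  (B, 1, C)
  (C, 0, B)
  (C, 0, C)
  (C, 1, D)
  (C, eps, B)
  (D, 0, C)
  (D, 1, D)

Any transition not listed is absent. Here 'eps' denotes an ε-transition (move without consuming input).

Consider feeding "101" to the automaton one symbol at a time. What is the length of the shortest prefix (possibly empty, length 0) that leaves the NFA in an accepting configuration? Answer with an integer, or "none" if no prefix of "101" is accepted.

Start in {B}.
Read '1': B→{C}; union {C}; ε-closure = {B, C}.
None of the earlier sets intersect F, but {B, C} does.

1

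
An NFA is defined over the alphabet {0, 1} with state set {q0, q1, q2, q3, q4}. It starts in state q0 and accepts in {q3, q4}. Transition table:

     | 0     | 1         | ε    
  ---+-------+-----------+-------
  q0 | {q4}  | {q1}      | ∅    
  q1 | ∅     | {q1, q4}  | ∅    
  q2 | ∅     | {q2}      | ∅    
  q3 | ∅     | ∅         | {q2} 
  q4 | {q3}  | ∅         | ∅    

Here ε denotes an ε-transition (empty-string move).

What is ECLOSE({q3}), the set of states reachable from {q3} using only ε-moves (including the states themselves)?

{q2, q3}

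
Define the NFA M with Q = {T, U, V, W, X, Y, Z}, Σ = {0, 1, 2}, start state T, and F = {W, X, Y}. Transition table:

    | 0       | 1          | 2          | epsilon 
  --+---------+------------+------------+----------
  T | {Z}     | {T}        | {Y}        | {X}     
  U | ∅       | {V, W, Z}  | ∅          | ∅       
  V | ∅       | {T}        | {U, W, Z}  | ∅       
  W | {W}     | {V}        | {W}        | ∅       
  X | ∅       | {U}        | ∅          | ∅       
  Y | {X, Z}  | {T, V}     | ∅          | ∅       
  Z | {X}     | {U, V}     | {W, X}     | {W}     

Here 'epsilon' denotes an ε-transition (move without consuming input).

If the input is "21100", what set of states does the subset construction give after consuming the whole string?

{W, X}

Start: ε-closure({T}) = {T, X}.
Read '2': T→{Y}, X→∅; now {Y}.
Read '1': Y→{T, V}; union {T, V}; ε-closure = {T, V, X}.
Read '1': T→{T}, V→{T}, X→{U}; union {T, U}; ε-closure = {T, U, X}.
Read '0': T→{Z}, U→∅, X→∅; union {Z}; ε-closure = {W, Z}.
Read '0': W→{W}, Z→{X}; now {W, X}.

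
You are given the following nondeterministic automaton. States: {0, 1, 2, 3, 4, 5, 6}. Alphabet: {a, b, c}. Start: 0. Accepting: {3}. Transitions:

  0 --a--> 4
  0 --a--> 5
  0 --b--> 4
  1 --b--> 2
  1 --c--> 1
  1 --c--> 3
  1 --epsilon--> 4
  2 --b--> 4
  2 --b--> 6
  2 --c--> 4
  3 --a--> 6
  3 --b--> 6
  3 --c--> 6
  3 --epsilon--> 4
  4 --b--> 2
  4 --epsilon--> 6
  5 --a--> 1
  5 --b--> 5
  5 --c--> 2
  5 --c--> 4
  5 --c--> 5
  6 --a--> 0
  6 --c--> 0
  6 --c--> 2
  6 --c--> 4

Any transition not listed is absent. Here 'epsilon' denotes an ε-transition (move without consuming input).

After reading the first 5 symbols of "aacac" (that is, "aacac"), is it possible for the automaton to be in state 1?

Start in {0}.
Read 'a': 0→{4, 5}; union {4, 5}; ε-closure = {4, 5, 6}.
Read 'a': 4→∅, 5→{1}, 6→{0}; union {0, 1}; ε-closure = {0, 1, 4, 6}.
Read 'c': 0→∅, 1→{1, 3}, 4→∅, 6→{0, 2, 4}; union {0, 1, 2, 3, 4}; ε-closure = {0, 1, 2, 3, 4, 6}.
Read 'a': 0→{4, 5}, 1→∅, 2→∅, 3→{6}, 4→∅, 6→{0}; now {0, 4, 5, 6}.
Read 'c': 0→∅, 4→∅, 5→{2, 4, 5}, 6→{0, 2, 4}; union {0, 2, 4, 5}; ε-closure = {0, 2, 4, 5, 6}.
State 1 is not in {0, 2, 4, 5, 6}.

No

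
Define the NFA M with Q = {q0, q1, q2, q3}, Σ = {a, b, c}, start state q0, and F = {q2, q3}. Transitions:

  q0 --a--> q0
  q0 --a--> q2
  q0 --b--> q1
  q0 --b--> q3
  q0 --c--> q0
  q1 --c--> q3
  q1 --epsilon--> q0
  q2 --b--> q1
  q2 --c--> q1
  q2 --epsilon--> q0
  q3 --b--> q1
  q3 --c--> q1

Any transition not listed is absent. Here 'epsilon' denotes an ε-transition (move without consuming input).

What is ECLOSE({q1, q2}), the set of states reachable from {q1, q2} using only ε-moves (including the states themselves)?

Begin with {q1, q2}.
ε-move q1 → q0; add q0.

{q0, q1, q2}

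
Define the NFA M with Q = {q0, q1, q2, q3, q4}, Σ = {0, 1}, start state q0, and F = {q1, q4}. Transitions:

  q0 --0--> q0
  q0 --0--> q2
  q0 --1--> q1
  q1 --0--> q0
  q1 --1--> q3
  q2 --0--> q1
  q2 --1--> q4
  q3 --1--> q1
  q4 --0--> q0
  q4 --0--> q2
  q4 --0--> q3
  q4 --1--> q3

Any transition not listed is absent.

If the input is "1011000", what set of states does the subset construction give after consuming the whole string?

∅

Start in {q0}.
Read '1': q0→{q1}; now {q1}.
Read '0': q1→{q0}; now {q0}.
Read '1': q0→{q1}; now {q1}.
Read '1': q1→{q3}; now {q3}.
Read '0': q3→∅; now ∅.
The set is empty and remains empty for the remaining 2 symbols.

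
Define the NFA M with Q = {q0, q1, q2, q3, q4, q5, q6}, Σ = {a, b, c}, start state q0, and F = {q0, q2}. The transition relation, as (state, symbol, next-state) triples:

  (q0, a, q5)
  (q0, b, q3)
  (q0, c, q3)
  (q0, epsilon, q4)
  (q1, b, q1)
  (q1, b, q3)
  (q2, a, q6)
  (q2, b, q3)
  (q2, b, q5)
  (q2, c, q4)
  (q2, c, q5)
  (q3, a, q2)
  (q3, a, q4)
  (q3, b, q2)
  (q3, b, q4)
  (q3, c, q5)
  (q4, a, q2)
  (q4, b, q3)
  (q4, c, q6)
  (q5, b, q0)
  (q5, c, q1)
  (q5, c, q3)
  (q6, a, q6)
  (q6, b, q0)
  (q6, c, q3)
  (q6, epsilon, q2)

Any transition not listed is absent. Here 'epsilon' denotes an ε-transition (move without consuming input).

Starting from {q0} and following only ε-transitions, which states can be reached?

{q0, q4}

Begin with {q0}.
ε-move q0 → q4; add q4.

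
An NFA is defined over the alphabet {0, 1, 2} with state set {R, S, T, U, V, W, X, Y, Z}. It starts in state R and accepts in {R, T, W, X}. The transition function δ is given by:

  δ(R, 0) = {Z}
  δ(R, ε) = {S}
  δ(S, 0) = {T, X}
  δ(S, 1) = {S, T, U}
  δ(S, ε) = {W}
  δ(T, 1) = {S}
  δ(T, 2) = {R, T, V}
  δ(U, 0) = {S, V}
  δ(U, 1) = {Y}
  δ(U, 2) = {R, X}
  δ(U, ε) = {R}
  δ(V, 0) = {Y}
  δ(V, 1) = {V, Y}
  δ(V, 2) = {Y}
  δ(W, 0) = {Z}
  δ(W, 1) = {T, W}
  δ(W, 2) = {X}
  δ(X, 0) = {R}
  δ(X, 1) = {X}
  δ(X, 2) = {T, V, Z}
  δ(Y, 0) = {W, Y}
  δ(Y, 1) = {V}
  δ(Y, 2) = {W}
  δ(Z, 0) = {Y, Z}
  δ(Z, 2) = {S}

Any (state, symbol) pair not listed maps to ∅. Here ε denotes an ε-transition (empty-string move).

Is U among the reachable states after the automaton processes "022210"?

Start: ε-closure({R}) = {R, S, W}.
Read '0': {R, S, W} → {T, X, Z}.
Read '2': {T, X, Z} → {R, S, T, V, W, Z}.
Read '2': {R, S, T, V, W, Z} → {R, S, T, V, W, X, Y}.
Read '2': {R, S, T, V, W, X, Y} → {R, S, T, V, W, X, Y, Z}.
Read '1': {R, S, T, V, W, X, Y, Z} → {R, S, T, U, V, W, X, Y}.
Read '0': {R, S, T, U, V, W, X, Y} → {R, S, T, V, W, X, Y, Z}.
State U is not in {R, S, T, V, W, X, Y, Z}.

No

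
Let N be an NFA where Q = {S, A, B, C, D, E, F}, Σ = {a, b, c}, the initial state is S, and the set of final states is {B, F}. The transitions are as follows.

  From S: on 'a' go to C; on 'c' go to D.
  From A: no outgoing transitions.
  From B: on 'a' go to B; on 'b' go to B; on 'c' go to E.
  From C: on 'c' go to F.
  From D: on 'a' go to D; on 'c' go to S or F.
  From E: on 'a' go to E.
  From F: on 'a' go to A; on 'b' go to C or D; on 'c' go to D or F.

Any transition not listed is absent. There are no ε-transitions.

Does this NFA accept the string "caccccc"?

Yes

Start in {S}.
Read 'c': S→{D}; now {D}.
Read 'a': D→{D}; now {D}.
Read 'c': D→{S, F}; now {S, F}.
Read 'c': S→{D}, F→{D, F}; now {D, F}.
Read 'c': D→{S, F}, F→{D, F}; now {S, D, F}.
Read 'c': S→{D}, D→{S, F}, F→{D, F}; now {S, D, F}.
Read 'c': S→{D}, D→{S, F}, F→{D, F}; now {S, D, F}.
The final set {S, D, F} contains the accepting state F.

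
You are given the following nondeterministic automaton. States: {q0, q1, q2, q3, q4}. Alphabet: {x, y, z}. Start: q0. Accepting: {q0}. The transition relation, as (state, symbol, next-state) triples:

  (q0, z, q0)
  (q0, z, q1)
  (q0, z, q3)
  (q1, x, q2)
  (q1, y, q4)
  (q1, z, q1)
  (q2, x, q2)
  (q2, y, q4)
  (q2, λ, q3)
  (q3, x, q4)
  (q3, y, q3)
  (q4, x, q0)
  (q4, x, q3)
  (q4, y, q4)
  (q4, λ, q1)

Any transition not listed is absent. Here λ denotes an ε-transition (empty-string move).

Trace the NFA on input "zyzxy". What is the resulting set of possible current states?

Start in {q0}.
Read 'z': {q0} → {q0, q1, q3}.
Read 'y': {q0, q1, q3} → {q1, q3, q4}.
Read 'z': {q1, q3, q4} → {q1}.
Read 'x': {q1} → {q2, q3}.
Read 'y': {q2, q3} → {q1, q3, q4}.

{q1, q3, q4}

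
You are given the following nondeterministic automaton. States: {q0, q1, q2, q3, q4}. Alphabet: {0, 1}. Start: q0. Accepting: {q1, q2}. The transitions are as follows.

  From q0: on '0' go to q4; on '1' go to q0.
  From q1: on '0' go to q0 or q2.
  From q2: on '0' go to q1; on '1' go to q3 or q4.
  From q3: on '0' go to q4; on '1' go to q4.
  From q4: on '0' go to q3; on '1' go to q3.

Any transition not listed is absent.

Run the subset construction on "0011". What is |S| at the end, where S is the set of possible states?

1

Start in {q0}.
Read '0': q0→{q4}; now {q4}.
Read '0': q4→{q3}; now {q3}.
Read '1': q3→{q4}; now {q4}.
Read '1': q4→{q3}; now {q3}.
That set has 1 state.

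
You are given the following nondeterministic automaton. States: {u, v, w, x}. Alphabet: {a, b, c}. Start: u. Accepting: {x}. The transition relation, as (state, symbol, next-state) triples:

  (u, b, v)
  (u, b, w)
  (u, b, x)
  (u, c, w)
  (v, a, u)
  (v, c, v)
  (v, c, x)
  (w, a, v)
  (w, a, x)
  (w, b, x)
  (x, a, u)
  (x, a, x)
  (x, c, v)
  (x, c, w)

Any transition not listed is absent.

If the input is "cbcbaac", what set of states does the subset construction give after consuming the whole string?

Start in {u}.
Read 'c': {u} → {w}.
Read 'b': {w} → {x}.
Read 'c': {x} → {v, w}.
Read 'b': {v, w} → {x}.
Read 'a': {x} → {u, x}.
Read 'a': {u, x} → {u, x}.
Read 'c': {u, x} → {v, w}.

{v, w}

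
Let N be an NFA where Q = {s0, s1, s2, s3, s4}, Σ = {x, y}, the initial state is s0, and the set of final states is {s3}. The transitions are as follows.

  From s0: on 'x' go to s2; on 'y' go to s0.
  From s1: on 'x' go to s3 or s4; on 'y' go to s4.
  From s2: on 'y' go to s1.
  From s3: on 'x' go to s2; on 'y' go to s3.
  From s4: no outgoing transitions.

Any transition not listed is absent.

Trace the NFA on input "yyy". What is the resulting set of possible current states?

{s0}

Start in {s0}.
Read 'y': s0→{s0}; now {s0}.
Read 'y': s0→{s0}; now {s0}.
Read 'y': s0→{s0}; now {s0}.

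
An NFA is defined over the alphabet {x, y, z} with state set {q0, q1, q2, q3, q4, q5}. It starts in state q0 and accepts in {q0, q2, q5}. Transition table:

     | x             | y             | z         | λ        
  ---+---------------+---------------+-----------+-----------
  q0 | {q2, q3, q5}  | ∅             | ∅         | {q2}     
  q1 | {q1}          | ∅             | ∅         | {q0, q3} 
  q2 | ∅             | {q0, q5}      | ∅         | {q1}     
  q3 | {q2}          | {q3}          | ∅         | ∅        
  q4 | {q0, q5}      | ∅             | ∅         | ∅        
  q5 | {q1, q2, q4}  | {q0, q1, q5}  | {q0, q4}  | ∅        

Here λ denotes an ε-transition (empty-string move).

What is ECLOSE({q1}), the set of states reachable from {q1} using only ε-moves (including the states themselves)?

{q0, q1, q2, q3}

Begin with {q1}.
ε-move q1 → q0; add q0.
ε-move q1 → q3; add q3.
ε-move q0 → q2; add q2.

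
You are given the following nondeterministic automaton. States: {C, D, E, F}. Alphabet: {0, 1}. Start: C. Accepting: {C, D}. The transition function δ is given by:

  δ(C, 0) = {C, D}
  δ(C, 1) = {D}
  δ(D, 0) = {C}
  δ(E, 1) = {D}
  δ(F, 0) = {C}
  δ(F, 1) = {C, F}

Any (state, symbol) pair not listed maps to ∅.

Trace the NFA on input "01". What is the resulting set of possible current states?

Start in {C}.
Read '0': {C} → {C, D}.
Read '1': {C, D} → {D}.

{D}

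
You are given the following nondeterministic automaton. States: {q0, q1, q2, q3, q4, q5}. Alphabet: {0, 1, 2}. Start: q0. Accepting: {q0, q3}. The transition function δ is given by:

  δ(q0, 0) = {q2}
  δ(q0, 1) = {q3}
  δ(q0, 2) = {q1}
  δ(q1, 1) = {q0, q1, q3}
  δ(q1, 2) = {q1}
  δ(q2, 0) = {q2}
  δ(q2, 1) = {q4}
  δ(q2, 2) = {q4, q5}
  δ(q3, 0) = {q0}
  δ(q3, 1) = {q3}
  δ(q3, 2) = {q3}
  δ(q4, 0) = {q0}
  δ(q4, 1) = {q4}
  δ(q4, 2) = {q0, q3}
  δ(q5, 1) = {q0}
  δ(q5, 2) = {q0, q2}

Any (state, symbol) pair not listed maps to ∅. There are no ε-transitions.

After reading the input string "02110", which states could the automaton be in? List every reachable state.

{q0}

Start in {q0}.
Read '0': q0→{q2}; now {q2}.
Read '2': q2→{q4, q5}; now {q4, q5}.
Read '1': q4→{q4}, q5→{q0}; now {q0, q4}.
Read '1': q0→{q3}, q4→{q4}; now {q3, q4}.
Read '0': q3→{q0}, q4→{q0}; now {q0}.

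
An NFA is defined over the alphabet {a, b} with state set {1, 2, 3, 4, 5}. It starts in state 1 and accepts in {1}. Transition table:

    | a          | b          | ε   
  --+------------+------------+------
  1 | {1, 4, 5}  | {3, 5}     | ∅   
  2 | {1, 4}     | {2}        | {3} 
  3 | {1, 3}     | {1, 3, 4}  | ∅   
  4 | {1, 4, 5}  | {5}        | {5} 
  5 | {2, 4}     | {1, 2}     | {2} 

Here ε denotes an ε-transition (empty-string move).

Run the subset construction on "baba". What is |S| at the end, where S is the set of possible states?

Start in {1}.
Read 'b': {1} → {2, 3, 5}.
Read 'a': {2, 3, 5} → {1, 2, 3, 4, 5}.
Read 'b': {1, 2, 3, 4, 5} → {1, 2, 3, 4, 5}.
Read 'a': {1, 2, 3, 4, 5} → {1, 2, 3, 4, 5}.
That set has 5 states.

5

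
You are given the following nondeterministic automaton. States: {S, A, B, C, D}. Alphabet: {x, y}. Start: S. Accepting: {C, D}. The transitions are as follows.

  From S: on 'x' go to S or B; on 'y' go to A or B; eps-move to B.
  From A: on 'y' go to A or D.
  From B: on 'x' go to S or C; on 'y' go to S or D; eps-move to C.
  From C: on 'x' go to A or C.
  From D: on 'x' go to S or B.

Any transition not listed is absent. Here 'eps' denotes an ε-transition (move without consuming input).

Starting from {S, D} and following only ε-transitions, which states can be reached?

Begin with {S, D}.
ε-move S → B; add B.
ε-move B → C; add C.

{S, B, C, D}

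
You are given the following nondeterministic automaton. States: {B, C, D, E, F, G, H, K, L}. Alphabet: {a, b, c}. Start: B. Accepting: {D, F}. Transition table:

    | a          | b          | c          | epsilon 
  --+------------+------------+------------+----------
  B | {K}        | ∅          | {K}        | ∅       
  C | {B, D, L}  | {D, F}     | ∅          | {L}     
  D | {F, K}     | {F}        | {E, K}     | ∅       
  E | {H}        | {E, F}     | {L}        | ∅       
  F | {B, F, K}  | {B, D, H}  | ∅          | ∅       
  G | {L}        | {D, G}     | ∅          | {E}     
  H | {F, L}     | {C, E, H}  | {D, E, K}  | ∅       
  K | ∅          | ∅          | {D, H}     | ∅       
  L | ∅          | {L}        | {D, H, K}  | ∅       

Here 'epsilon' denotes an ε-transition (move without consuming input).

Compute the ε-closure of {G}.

Begin with {G}.
ε-move G → E; add E.

{E, G}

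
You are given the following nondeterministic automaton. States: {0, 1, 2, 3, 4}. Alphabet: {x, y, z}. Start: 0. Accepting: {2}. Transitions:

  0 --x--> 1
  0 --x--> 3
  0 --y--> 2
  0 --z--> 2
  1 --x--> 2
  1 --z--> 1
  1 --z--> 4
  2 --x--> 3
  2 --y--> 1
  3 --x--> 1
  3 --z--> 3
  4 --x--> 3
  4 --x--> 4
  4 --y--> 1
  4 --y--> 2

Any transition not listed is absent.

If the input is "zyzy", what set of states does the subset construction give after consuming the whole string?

{1, 2}

Start in {0}.
Read 'z': 0→{2}; now {2}.
Read 'y': 2→{1}; now {1}.
Read 'z': 1→{1, 4}; now {1, 4}.
Read 'y': 1→∅, 4→{1, 2}; now {1, 2}.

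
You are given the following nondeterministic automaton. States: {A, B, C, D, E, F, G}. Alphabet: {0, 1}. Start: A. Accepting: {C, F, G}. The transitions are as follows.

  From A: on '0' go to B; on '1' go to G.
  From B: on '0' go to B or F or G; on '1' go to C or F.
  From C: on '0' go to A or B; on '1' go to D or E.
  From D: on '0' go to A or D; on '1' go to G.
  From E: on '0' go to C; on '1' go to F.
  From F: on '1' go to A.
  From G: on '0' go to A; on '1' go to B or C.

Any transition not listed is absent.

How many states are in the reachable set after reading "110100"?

4

Start in {A}.
Read '1': {A} → {G}.
Read '1': {G} → {B, C}.
Read '0': {B, C} → {A, B, F, G}.
Read '1': {A, B, F, G} → {A, B, C, F, G}.
Read '0': {A, B, C, F, G} → {A, B, F, G}.
Read '0': {A, B, F, G} → {A, B, F, G}.
That set has 4 states.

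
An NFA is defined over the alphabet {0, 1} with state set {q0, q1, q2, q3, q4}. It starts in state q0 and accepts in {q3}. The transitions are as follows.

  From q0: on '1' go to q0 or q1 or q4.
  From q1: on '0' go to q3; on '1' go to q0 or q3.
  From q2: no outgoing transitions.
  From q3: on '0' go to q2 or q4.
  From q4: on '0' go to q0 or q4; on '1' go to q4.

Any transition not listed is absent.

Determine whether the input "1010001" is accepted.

No

Start in {q0}.
Read '1': {q0} → {q0, q1, q4}.
Read '0': {q0, q1, q4} → {q0, q3, q4}.
Read '1': {q0, q3, q4} → {q0, q1, q4}.
Read '0': {q0, q1, q4} → {q0, q3, q4}.
Read '0': {q0, q3, q4} → {q0, q2, q4}.
Read '0': {q0, q2, q4} → {q0, q4}.
Read '1': {q0, q4} → {q0, q1, q4}.
The final set {q0, q1, q4} contains no accepting state.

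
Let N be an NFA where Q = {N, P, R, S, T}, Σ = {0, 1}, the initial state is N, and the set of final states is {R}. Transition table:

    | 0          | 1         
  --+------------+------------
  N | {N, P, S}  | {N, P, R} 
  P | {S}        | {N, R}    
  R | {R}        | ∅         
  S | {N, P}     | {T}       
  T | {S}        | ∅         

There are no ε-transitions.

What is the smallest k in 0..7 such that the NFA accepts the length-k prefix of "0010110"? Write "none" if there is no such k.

3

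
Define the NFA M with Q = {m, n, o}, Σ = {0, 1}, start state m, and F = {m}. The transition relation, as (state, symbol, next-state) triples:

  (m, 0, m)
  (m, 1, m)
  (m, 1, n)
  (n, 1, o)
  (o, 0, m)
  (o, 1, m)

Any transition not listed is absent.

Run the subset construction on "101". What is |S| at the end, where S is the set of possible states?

Start in {m}.
Read '1': {m} → {m, n}.
Read '0': {m, n} → {m}.
Read '1': {m} → {m, n}.
That set has 2 states.

2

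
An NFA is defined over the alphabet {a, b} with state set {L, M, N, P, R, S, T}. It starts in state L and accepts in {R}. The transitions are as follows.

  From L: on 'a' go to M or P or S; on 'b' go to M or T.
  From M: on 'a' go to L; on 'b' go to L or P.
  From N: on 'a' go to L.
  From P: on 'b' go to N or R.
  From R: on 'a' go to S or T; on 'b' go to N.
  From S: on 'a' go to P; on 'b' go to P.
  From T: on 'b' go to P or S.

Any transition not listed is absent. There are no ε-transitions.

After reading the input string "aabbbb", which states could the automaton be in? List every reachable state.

Start in {L}.
Read 'a': {L} → {M, P, S}.
Read 'a': {M, P, S} → {L, P}.
Read 'b': {L, P} → {M, N, R, T}.
Read 'b': {M, N, R, T} → {L, N, P, S}.
Read 'b': {L, N, P, S} → {M, N, P, R, T}.
Read 'b': {M, N, P, R, T} → {L, N, P, R, S}.

{L, N, P, R, S}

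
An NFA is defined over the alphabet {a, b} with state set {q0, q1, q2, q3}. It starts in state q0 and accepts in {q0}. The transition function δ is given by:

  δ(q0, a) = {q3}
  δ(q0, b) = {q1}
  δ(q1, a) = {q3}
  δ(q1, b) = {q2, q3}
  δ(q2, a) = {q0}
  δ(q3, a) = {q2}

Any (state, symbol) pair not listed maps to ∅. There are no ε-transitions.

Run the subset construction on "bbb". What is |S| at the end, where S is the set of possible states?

Start in {q0}.
Read 'b': {q0} → {q1}.
Read 'b': {q1} → {q2, q3}.
Read 'b': {q2, q3} → ∅.
That set has 0 states.

0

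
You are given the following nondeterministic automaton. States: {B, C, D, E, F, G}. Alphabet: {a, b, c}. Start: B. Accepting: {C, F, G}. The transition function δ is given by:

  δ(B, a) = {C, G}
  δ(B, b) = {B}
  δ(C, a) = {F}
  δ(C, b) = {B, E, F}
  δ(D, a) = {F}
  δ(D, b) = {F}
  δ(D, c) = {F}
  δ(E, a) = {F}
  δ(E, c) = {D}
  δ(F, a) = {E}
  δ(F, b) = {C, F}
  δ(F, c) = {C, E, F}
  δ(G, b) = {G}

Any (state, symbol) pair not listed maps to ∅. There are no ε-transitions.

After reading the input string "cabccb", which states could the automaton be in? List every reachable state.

∅

Start in {B}.
Read 'c': B→∅; now ∅.
The set is empty and remains empty for the remaining 5 symbols.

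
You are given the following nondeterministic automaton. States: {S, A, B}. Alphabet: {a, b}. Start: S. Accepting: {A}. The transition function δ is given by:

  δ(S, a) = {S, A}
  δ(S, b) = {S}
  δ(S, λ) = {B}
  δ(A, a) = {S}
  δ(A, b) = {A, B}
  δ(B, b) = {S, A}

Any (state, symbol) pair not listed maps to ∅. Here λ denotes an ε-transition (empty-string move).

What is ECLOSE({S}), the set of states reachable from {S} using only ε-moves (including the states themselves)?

{S, B}

Begin with {S}.
ε-move S → B; add B.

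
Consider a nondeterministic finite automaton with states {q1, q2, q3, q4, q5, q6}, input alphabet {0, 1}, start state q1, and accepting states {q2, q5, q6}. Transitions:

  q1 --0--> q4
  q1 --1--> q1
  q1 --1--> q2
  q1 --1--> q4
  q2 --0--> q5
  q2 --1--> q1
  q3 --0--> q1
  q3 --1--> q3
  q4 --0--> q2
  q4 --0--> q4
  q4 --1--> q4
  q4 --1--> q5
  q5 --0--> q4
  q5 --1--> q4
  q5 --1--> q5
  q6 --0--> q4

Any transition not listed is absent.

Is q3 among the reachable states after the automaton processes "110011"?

Start in {q1}.
Read '1': {q1} → {q1, q2, q4}.
Read '1': {q1, q2, q4} → {q1, q2, q4, q5}.
Read '0': {q1, q2, q4, q5} → {q2, q4, q5}.
Read '0': {q2, q4, q5} → {q2, q4, q5}.
Read '1': {q2, q4, q5} → {q1, q4, q5}.
Read '1': {q1, q4, q5} → {q1, q2, q4, q5}.
State q3 is not in {q1, q2, q4, q5}.

No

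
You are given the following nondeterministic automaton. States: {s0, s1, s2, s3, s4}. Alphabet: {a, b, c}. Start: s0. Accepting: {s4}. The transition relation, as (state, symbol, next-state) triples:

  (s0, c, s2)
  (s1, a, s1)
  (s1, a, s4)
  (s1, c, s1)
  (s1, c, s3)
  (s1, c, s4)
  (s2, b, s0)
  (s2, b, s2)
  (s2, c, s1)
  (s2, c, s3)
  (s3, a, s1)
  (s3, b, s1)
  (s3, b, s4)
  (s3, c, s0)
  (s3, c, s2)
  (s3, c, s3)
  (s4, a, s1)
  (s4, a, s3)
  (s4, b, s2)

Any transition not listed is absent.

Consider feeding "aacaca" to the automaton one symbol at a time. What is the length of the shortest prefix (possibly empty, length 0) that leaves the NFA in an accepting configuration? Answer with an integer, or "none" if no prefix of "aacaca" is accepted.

Start in {s0}.
Read 'a': {s0} → ∅.
The set is empty and remains empty for the remaining 5 symbols.
No reachable set along the way intersects F.

none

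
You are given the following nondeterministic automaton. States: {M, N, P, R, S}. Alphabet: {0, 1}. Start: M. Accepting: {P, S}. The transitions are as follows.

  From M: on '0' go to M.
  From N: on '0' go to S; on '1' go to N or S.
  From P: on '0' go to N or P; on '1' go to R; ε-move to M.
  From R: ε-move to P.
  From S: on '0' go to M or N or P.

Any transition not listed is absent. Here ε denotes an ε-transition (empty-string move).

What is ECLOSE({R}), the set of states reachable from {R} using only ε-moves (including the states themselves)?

Begin with {R}.
ε-move R → P; add P.
ε-move P → M; add M.

{M, P, R}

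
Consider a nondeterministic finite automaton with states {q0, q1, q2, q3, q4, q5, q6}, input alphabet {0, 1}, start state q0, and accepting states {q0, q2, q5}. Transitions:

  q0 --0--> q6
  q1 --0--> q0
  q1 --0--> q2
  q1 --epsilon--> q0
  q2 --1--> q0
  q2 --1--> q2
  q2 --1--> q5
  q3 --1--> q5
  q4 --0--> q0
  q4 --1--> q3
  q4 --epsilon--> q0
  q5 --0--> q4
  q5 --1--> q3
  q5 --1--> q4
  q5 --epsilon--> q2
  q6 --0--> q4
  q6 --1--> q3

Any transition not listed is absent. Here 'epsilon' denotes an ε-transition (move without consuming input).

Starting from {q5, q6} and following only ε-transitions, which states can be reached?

{q2, q5, q6}

Begin with {q5, q6}.
ε-move q5 → q2; add q2.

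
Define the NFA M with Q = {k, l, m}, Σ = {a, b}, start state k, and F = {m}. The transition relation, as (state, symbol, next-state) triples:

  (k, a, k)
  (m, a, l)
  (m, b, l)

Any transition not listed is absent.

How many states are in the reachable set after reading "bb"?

0

Start in {k}.
Read 'b': k→∅; now ∅.
The set is empty and remains empty for the remaining 1 symbol.
That set has 0 states.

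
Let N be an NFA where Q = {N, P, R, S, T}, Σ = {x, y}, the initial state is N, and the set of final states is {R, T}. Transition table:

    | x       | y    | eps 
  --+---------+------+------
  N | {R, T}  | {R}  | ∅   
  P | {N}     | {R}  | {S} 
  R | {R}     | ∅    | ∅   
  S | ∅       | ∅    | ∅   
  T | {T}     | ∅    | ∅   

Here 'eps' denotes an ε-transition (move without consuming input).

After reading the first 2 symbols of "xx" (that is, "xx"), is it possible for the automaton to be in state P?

Start in {N}.
Read 'x': {N} → {R, T}.
Read 'x': {R, T} → {R, T}.
State P is not in {R, T}.

No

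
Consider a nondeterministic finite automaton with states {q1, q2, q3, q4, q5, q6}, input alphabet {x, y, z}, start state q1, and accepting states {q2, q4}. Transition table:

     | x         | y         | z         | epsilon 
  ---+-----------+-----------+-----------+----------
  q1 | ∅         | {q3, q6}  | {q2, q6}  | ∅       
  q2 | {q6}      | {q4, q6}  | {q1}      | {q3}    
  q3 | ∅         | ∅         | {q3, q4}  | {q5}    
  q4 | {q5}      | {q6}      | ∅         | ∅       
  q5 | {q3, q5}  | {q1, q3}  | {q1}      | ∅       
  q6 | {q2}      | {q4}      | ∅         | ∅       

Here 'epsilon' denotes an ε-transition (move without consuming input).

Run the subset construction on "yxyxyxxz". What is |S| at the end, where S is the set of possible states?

4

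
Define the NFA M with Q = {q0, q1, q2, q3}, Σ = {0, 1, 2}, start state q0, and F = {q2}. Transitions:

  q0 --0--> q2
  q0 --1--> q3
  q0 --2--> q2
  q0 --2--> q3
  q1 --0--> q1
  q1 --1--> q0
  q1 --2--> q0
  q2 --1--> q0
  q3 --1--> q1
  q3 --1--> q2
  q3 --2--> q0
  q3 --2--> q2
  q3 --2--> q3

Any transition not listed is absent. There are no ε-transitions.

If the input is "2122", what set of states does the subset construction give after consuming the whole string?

Start in {q0}.
Read '2': {q0} → {q2, q3}.
Read '1': {q2, q3} → {q0, q1, q2}.
Read '2': {q0, q1, q2} → {q0, q2, q3}.
Read '2': {q0, q2, q3} → {q0, q2, q3}.

{q0, q2, q3}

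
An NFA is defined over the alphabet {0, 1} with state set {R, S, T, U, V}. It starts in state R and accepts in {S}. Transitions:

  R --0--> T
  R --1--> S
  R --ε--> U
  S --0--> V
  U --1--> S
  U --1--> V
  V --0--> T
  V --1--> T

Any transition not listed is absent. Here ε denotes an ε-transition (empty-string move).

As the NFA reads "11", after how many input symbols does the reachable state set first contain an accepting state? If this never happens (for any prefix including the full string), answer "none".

Start: ε-closure({R}) = {R, U}.
Read '1': {R, U} → {S, V}.
None of the earlier sets intersect F, but {S, V} does.

1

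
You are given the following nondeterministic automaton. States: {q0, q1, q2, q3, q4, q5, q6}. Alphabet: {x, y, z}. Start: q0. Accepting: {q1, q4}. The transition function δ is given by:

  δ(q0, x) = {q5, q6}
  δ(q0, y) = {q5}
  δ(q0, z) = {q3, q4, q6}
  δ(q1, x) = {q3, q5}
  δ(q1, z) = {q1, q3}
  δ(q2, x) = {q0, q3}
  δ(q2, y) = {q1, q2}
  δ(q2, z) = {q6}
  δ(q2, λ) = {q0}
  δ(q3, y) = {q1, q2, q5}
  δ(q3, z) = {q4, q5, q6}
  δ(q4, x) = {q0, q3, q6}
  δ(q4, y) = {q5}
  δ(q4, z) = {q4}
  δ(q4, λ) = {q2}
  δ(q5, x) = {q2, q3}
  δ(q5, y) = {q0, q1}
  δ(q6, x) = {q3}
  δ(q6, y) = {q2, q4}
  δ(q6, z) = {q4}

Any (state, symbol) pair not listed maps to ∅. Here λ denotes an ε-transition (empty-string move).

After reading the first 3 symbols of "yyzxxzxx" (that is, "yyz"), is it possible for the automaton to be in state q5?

Start in {q0}.
Read 'y': q0→{q5}; now {q5}.
Read 'y': q5→{q0, q1}; now {q0, q1}.
Read 'z': q0→{q3, q4, q6}, q1→{q1, q3}; union {q1, q3, q4, q6}; ε-closure = {q0, q1, q2, q3, q4, q6}.
State q5 is not in {q0, q1, q2, q3, q4, q6}.

No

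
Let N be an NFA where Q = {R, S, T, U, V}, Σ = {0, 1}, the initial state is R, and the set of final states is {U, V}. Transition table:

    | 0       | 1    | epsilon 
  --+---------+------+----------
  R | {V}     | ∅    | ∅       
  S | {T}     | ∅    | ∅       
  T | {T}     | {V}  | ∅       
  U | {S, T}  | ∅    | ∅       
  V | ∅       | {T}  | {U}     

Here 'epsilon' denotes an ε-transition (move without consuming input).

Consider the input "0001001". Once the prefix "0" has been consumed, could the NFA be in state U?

Yes

Start in {R}.
Read '0': {R} → {U, V}.
State U is in {U, V}.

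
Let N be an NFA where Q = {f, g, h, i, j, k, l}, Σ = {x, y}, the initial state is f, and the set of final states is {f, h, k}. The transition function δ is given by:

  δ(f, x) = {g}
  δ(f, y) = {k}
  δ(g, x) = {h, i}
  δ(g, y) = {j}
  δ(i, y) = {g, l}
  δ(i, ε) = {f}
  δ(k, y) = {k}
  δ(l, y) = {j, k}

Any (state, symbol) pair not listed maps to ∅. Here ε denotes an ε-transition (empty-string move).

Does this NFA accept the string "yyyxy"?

No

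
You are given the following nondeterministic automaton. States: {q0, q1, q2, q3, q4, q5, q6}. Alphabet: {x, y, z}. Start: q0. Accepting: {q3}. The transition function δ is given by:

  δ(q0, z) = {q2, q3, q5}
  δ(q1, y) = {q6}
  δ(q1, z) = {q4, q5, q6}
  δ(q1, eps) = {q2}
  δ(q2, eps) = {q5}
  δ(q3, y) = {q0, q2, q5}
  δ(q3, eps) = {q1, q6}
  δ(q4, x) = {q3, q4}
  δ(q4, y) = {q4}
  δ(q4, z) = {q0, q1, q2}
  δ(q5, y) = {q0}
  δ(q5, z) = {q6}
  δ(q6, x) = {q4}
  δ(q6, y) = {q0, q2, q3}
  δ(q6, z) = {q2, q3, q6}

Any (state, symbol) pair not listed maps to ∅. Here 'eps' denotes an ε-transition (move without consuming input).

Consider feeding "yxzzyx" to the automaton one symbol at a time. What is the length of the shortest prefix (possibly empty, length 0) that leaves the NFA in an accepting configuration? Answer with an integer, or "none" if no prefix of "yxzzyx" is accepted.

none

Start in {q0}.
Read 'y': q0→∅; now ∅.
The set is empty and remains empty for the remaining 5 symbols.
No reachable set along the way intersects F.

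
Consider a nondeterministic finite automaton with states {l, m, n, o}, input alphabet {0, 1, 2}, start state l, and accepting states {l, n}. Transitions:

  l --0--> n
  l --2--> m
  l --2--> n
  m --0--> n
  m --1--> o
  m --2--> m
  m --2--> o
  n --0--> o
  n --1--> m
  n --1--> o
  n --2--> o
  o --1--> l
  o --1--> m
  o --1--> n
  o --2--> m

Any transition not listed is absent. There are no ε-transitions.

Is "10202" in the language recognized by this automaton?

No

Start in {l}.
Read '1': {l} → ∅.
The set is empty and remains empty for the remaining 4 symbols.
The final set ∅ contains no accepting state.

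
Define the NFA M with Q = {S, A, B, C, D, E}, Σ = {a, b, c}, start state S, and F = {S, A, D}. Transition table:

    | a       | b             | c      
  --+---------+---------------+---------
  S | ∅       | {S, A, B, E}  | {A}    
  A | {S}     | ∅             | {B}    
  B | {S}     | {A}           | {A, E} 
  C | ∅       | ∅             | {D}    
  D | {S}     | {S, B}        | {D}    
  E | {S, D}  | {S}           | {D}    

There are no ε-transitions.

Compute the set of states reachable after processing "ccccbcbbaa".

{S}

Start in {S}.
Read 'c': {S} → {A}.
Read 'c': {A} → {B}.
Read 'c': {B} → {A, E}.
Read 'c': {A, E} → {B, D}.
Read 'b': {B, D} → {S, A, B}.
Read 'c': {S, A, B} → {A, B, E}.
Read 'b': {A, B, E} → {S, A}.
Read 'b': {S, A} → {S, A, B, E}.
Read 'a': {S, A, B, E} → {S, D}.
Read 'a': {S, D} → {S}.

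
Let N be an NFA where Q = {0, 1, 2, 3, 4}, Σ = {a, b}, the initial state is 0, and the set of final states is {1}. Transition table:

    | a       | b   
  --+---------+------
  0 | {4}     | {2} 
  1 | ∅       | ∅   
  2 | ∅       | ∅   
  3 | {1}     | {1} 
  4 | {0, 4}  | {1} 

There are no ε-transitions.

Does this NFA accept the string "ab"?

Start in {0}.
Read 'a': {0} → {4}.
Read 'b': {4} → {1}.
The final set {1} contains the accepting state 1.

Yes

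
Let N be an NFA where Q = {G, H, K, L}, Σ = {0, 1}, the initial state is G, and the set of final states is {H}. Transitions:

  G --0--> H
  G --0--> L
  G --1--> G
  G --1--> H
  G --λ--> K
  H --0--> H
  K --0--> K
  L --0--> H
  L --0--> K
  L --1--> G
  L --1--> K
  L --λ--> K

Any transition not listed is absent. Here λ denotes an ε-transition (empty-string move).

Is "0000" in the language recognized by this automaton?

Yes

Start: ε-closure({G}) = {G, K}.
Read '0': {G, K} → {H, K, L}.
Read '0': {H, K, L} → {H, K}.
Read '0': {H, K} → {H, K}.
Read '0': {H, K} → {H, K}.
The final set {H, K} contains the accepting state H.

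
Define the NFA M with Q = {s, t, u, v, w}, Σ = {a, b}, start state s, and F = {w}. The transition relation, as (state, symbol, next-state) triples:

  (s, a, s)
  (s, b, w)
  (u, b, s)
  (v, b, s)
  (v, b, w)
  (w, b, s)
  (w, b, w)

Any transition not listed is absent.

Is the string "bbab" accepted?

Yes

Start in {s}.
Read 'b': {s} → {w}.
Read 'b': {w} → {s, w}.
Read 'a': {s, w} → {s}.
Read 'b': {s} → {w}.
The final set {w} contains the accepting state w.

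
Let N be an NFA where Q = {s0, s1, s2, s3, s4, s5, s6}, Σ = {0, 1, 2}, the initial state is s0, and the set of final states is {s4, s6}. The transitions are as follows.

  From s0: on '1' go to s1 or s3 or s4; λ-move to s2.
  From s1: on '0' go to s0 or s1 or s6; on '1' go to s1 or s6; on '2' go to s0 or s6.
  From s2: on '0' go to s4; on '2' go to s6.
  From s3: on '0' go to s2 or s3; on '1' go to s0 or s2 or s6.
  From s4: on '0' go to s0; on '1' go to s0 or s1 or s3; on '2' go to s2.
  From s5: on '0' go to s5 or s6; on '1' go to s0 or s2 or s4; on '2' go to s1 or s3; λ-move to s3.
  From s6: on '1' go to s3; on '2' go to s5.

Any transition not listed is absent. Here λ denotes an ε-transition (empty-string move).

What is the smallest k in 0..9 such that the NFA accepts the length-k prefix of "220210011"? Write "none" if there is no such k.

1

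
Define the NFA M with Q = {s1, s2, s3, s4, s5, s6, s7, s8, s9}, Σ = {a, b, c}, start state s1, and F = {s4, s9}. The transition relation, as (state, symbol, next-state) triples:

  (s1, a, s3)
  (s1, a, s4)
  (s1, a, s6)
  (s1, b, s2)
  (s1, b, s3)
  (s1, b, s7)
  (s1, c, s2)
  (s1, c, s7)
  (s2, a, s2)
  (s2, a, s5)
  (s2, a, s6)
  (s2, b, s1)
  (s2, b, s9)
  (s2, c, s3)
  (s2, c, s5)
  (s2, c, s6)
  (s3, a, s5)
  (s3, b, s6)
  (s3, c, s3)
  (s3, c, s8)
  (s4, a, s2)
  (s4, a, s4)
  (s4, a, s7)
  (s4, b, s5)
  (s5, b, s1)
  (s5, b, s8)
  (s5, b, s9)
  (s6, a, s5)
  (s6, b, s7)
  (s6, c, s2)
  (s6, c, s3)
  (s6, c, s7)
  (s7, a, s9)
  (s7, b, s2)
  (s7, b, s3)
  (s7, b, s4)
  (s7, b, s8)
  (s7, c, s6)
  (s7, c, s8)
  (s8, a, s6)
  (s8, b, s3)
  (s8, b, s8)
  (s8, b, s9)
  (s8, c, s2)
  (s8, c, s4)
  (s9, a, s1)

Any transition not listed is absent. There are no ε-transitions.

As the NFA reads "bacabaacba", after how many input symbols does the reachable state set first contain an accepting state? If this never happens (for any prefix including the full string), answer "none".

2

Start in {s1}.
Read 'b': s1→{s2, s3, s7}; now {s2, s3, s7}.
Read 'a': s2→{s2, s5, s6}, s3→{s5}, s7→{s9}; now {s2, s5, s6, s9}.
None of the earlier sets intersect F, but {s2, s5, s6, s9} does.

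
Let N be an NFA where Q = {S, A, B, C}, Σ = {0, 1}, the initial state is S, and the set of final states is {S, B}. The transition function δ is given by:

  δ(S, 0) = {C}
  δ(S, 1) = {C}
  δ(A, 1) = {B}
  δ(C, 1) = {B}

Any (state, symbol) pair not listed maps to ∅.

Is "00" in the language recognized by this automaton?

No

Start in {S}.
Read '0': {S} → {C}.
Read '0': {C} → ∅.
The final set ∅ contains no accepting state.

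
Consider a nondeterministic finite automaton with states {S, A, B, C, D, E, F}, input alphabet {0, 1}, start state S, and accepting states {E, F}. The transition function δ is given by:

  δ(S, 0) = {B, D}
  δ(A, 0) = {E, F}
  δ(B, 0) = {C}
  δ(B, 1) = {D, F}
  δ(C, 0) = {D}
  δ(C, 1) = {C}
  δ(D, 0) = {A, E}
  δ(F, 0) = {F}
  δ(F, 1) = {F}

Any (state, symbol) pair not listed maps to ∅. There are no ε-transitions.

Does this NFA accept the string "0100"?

Start in {S}.
Read '0': S→{B, D}; now {B, D}.
Read '1': B→{D, F}, D→∅; now {D, F}.
Read '0': D→{A, E}, F→{F}; now {A, E, F}.
Read '0': A→{E, F}, E→∅, F→{F}; now {E, F}.
The final set {E, F} contains the accepting states E, F.

Yes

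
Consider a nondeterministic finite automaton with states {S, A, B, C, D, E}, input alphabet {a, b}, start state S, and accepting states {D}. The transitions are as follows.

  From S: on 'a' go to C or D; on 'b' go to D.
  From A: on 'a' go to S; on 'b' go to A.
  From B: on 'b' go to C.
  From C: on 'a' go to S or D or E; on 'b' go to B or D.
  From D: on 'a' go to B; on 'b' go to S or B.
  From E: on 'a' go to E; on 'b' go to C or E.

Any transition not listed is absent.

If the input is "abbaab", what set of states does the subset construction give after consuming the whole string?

{S, B, C, D, E}

Start in {S}.
Read 'a': S→{C, D}; now {C, D}.
Read 'b': C→{B, D}, D→{S, B}; now {S, B, D}.
Read 'b': S→{D}, B→{C}, D→{S, B}; now {S, B, C, D}.
Read 'a': S→{C, D}, B→∅, C→{S, D, E}, D→{B}; now {S, B, C, D, E}.
Read 'a': S→{C, D}, B→∅, C→{S, D, E}, D→{B}, E→{E}; now {S, B, C, D, E}.
Read 'b': S→{D}, B→{C}, C→{B, D}, D→{S, B}, E→{C, E}; now {S, B, C, D, E}.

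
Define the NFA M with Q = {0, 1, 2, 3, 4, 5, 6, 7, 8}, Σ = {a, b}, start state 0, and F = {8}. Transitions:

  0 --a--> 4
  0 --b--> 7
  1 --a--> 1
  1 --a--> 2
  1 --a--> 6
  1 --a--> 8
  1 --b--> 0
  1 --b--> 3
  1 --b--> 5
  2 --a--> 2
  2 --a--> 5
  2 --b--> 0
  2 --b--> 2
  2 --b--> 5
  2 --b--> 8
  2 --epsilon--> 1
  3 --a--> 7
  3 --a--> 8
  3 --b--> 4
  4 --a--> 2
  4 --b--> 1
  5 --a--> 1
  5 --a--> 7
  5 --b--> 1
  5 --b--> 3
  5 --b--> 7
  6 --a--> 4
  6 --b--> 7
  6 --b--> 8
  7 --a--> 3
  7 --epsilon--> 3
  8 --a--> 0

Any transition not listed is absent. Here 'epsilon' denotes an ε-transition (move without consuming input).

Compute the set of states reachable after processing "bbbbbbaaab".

{0, 1, 2, 3, 4, 5, 7, 8}

Start in {0}.
Read 'b': 0→{7}; union {7}; ε-closure = {3, 7}.
Read 'b': 3→{4}, 7→∅; now {4}.
Read 'b': 4→{1}; now {1}.
Read 'b': 1→{0, 3, 5}; now {0, 3, 5}.
Read 'b': 0→{7}, 3→{4}, 5→{1, 3, 7}; now {1, 3, 4, 7}.
Read 'b': 1→{0, 3, 5}, 3→{4}, 4→{1}, 7→∅; now {0, 1, 3, 4, 5}.
Read 'a': 0→{4}, 1→{1, 2, 6, 8}, 3→{7, 8}, 4→{2}, 5→{1, 7}; union {1, 2, 4, 6, 7, 8}; ε-closure = {1, 2, 3, 4, 6, 7, 8}.
Read 'a': 1→{1, 2, 6, 8}, 2→{2, 5}, 3→{7, 8}, 4→{2}, 6→{4}, 7→{3}, 8→{0}; now {0, 1, 2, 3, 4, 5, 6, 7, 8}.
Read 'a': 0→{4}, 1→{1, 2, 6, 8}, 2→{2, 5}, 3→{7, 8}, 4→{2}, 5→{1, 7}, 6→{4}, 7→{3}, 8→{0}; now {0, 1, 2, 3, 4, 5, 6, 7, 8}.
Read 'b': 0→{7}, 1→{0, 3, 5}, 2→{0, 2, 5, 8}, 3→{4}, 4→{1}, 5→{1, 3, 7}, 6→{7, 8}, 7→∅, 8→∅; now {0, 1, 2, 3, 4, 5, 7, 8}.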